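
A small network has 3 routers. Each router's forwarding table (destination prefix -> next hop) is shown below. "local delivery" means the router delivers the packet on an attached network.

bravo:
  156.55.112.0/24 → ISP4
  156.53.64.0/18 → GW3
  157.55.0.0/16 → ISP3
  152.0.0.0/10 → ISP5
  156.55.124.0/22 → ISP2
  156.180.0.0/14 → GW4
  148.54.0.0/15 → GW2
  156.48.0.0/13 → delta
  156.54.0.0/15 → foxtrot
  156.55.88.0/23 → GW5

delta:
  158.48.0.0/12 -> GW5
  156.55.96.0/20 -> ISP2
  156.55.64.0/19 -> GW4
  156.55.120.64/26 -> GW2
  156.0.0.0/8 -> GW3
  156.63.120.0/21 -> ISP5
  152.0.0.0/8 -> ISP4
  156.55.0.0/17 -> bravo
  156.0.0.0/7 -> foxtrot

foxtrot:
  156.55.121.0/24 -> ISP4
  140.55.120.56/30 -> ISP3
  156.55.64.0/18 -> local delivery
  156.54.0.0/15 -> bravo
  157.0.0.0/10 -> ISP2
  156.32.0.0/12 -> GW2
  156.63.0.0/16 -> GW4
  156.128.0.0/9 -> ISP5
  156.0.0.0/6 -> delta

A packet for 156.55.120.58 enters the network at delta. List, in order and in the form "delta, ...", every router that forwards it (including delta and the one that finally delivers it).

delta, bravo, foxtrot

At delta: longest match for 156.55.120.58 is 156.55.0.0/17 -> bravo
At bravo: longest match for 156.55.120.58 is 156.54.0.0/15 -> foxtrot
At foxtrot: longest match for 156.55.120.58 is 156.55.64.0/18 -> local delivery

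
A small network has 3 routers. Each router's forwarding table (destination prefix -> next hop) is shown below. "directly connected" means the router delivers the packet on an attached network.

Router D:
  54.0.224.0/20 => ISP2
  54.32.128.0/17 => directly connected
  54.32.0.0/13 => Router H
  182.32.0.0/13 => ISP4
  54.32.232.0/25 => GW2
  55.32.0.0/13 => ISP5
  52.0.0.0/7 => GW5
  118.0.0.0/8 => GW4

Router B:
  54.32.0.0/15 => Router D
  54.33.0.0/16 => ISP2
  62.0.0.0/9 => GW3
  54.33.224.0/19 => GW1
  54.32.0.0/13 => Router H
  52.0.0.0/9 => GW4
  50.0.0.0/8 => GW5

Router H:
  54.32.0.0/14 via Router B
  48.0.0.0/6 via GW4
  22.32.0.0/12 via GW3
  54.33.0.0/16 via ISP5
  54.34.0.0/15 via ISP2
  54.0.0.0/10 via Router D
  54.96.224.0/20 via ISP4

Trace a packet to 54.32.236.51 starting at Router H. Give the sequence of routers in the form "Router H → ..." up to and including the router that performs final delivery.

Router H → Router B → Router D

At Router H: longest match for 54.32.236.51 is 54.32.0.0/14 -> Router B
At Router B: longest match for 54.32.236.51 is 54.32.0.0/15 -> Router D
At Router D: longest match for 54.32.236.51 is 54.32.128.0/17 -> directly connected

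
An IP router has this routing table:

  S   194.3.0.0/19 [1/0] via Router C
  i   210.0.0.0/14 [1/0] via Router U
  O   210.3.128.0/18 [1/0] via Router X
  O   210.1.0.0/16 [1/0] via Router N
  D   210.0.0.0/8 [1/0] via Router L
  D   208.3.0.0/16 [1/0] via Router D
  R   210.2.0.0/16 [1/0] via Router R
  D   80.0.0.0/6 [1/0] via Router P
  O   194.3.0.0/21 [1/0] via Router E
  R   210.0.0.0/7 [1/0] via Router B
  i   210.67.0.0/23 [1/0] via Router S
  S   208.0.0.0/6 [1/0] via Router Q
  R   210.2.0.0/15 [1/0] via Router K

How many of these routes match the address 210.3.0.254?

5

Prefixes containing 210.3.0.254:
  208.0.0.0/6 (208.0.0.0 - 211.255.255.255)
  210.0.0.0/7 (210.0.0.0 - 211.255.255.255)
  210.0.0.0/8 (210.0.0.0 - 210.255.255.255)
  210.0.0.0/14 (210.0.0.0 - 210.3.255.255)
  210.2.0.0/15 (210.2.0.0 - 210.3.255.255)
Total matching entries: 5.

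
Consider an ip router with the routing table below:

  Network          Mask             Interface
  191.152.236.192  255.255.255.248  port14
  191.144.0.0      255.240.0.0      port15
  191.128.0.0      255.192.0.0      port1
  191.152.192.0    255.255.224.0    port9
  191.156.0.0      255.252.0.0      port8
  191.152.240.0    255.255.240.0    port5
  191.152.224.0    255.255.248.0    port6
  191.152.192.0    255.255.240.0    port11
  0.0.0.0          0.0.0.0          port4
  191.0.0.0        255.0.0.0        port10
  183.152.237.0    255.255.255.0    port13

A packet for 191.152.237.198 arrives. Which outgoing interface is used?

port15

Routes whose prefix contains 191.152.237.198:
  0.0.0.0/0 (default, matches everything) -> port4
  191.0.0.0/8 (191.0.0.0 - 191.255.255.255) -> port10
  191.128.0.0/10 (191.128.0.0 - 191.191.255.255) -> port1
  191.144.0.0/12 (191.144.0.0 - 191.159.255.255) -> port15
More-specific entries that do NOT match:
  191.152.236.192/29 (191.152.236.192 - 191.152.236.199) does not contain 191.152.237.198
  183.152.237.0/24 (183.152.237.0 - 183.152.237.255) does not contain 191.152.237.198
  191.152.224.0/21 (191.152.224.0 - 191.152.231.255) does not contain 191.152.237.198
  191.152.240.0/20 (191.152.240.0 - 191.152.255.255) does not contain 191.152.237.198
  191.152.192.0/20 (191.152.192.0 - 191.152.207.255) does not contain 191.152.237.198
  191.152.192.0/19 (191.152.192.0 - 191.152.223.255) does not contain 191.152.237.198
  191.156.0.0/14 (191.156.0.0 - 191.159.255.255) does not contain 191.152.237.198
Longest matching prefix is /12 -> interface port15.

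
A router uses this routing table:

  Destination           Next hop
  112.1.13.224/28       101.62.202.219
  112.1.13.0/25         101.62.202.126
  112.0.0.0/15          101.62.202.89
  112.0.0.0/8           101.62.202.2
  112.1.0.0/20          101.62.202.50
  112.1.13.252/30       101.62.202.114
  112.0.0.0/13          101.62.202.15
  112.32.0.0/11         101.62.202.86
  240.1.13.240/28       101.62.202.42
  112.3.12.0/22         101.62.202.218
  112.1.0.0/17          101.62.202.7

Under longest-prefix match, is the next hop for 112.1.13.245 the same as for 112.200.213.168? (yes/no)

no

112.1.13.245: longest match 112.1.0.0/20 -> 101.62.202.50
112.200.213.168: longest match 112.0.0.0/8 -> 101.62.202.2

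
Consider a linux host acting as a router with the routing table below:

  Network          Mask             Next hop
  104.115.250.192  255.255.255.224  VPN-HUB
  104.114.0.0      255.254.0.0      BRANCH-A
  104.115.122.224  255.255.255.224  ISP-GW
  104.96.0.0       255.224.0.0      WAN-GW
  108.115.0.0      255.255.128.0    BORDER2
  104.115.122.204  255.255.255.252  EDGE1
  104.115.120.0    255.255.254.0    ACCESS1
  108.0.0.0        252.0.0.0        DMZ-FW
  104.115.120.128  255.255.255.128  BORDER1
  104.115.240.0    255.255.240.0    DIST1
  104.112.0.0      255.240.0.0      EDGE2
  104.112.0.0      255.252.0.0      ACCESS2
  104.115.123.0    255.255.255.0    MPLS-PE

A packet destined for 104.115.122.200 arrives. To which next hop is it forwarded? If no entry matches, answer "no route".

Routes whose prefix contains 104.115.122.200:
  104.96.0.0/11 (104.96.0.0 - 104.127.255.255) -> WAN-GW
  104.112.0.0/12 (104.112.0.0 - 104.127.255.255) -> EDGE2
  104.112.0.0/14 (104.112.0.0 - 104.115.255.255) -> ACCESS2
  104.114.0.0/15 (104.114.0.0 - 104.115.255.255) -> BRANCH-A
More-specific entries that do NOT match:
  104.115.122.204/30 (104.115.122.204 - 104.115.122.207) does not contain 104.115.122.200
  104.115.250.192/27 (104.115.250.192 - 104.115.250.223) does not contain 104.115.122.200
  104.115.122.224/27 (104.115.122.224 - 104.115.122.255) does not contain 104.115.122.200
  104.115.120.128/25 (104.115.120.128 - 104.115.120.255) does not contain 104.115.122.200
  104.115.123.0/24 (104.115.123.0 - 104.115.123.255) does not contain 104.115.122.200
  104.115.120.0/23 (104.115.120.0 - 104.115.121.255) does not contain 104.115.122.200
  104.115.240.0/20 (104.115.240.0 - 104.115.255.255) does not contain 104.115.122.200
  108.115.0.0/17 (108.115.0.0 - 108.115.127.255) does not contain 104.115.122.200
Longest matching prefix is /15 -> next hop BRANCH-A.

BRANCH-A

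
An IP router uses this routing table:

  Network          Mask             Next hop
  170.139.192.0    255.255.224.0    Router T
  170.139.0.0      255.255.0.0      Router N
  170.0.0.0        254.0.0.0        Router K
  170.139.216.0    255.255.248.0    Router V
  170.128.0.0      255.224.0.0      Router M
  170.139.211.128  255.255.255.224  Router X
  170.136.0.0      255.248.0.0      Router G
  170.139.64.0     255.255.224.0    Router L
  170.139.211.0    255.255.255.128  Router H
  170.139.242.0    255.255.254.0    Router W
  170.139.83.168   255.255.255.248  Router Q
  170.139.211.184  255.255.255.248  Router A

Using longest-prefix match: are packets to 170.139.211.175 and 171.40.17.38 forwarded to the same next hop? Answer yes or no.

170.139.211.175: longest match 170.139.192.0/19 -> Router T
171.40.17.38: longest match 170.0.0.0/7 -> Router K

no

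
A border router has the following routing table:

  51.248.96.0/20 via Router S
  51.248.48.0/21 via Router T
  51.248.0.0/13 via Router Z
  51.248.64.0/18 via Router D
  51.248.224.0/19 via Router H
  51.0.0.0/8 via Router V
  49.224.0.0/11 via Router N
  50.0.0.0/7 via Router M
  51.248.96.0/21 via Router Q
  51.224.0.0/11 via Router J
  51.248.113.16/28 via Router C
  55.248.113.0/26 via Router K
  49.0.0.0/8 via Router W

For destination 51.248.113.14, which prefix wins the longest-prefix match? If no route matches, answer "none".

Entries matching 51.248.113.14:
  50.0.0.0/7 (50.0.0.0 - 51.255.255.255)
  51.0.0.0/8 (51.0.0.0 - 51.255.255.255)
  51.224.0.0/11 (51.224.0.0 - 51.255.255.255)
  51.248.0.0/13 (51.248.0.0 - 51.255.255.255)
  51.248.64.0/18 (51.248.64.0 - 51.248.127.255)
Most specific is 51.248.64.0/18.

51.248.64.0/18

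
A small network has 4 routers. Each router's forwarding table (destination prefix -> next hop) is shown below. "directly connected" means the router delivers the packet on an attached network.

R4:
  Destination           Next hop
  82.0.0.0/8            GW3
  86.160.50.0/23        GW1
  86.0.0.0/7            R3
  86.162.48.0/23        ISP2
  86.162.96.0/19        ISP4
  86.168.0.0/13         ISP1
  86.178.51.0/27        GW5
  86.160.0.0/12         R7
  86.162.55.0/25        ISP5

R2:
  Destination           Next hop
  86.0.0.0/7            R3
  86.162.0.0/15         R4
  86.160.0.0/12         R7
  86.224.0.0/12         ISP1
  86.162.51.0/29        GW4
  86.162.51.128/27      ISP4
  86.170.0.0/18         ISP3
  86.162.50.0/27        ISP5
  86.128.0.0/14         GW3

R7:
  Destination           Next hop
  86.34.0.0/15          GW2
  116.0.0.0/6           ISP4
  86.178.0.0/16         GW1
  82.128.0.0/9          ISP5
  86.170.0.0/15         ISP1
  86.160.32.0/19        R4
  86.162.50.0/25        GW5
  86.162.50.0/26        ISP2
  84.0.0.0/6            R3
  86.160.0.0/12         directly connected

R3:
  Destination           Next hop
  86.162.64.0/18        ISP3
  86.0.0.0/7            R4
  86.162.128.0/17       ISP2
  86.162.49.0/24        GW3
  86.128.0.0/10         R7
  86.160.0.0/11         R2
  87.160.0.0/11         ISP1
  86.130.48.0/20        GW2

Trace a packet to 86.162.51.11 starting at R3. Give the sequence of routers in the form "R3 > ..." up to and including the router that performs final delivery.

At R3: longest match for 86.162.51.11 is 86.160.0.0/11 -> R2
At R2: longest match for 86.162.51.11 is 86.162.0.0/15 -> R4
At R4: longest match for 86.162.51.11 is 86.160.0.0/12 -> R7
At R7: longest match for 86.162.51.11 is 86.160.0.0/12 -> directly connected

R3 > R2 > R4 > R7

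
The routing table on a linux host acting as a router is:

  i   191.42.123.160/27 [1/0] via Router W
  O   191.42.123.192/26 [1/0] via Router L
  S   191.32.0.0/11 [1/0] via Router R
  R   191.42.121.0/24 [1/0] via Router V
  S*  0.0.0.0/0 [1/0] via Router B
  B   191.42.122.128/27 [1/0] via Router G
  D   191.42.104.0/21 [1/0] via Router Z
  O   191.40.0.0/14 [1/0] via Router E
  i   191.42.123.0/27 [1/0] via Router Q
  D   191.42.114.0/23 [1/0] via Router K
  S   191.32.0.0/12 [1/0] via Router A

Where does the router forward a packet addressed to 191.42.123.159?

Routes whose prefix contains 191.42.123.159:
  0.0.0.0/0 (default, matches everything) -> Router B
  191.32.0.0/11 (191.32.0.0 - 191.63.255.255) -> Router R
  191.32.0.0/12 (191.32.0.0 - 191.47.255.255) -> Router A
  191.40.0.0/14 (191.40.0.0 - 191.43.255.255) -> Router E
More-specific entries that do NOT match:
  191.42.123.160/27 (191.42.123.160 - 191.42.123.191) does not contain 191.42.123.159
  191.42.122.128/27 (191.42.122.128 - 191.42.122.159) does not contain 191.42.123.159
  191.42.123.0/27 (191.42.123.0 - 191.42.123.31) does not contain 191.42.123.159
  191.42.123.192/26 (191.42.123.192 - 191.42.123.255) does not contain 191.42.123.159
  191.42.121.0/24 (191.42.121.0 - 191.42.121.255) does not contain 191.42.123.159
  191.42.114.0/23 (191.42.114.0 - 191.42.115.255) does not contain 191.42.123.159
  191.42.104.0/21 (191.42.104.0 - 191.42.111.255) does not contain 191.42.123.159
Longest matching prefix is /14 -> next hop Router E.

Router E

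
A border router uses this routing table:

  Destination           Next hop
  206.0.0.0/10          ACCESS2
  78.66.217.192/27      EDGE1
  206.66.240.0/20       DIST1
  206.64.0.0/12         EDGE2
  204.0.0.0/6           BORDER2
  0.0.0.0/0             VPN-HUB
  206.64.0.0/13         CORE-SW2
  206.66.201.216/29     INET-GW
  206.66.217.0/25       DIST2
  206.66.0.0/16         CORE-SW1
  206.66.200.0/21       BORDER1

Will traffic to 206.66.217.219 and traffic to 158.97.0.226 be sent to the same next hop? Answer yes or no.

206.66.217.219: longest match 206.66.0.0/16 -> CORE-SW1
158.97.0.226: longest match 0.0.0.0/0 -> VPN-HUB

no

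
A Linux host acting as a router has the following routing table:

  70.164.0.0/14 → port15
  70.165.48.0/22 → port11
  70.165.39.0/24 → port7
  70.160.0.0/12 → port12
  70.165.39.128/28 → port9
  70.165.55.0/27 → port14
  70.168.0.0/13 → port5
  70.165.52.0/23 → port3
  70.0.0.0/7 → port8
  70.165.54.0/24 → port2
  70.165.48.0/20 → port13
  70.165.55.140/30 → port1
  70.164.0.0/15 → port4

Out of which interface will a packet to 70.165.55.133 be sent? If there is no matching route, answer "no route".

Routes whose prefix contains 70.165.55.133:
  70.0.0.0/7 (70.0.0.0 - 71.255.255.255) -> port8
  70.160.0.0/12 (70.160.0.0 - 70.175.255.255) -> port12
  70.164.0.0/14 (70.164.0.0 - 70.167.255.255) -> port15
  70.164.0.0/15 (70.164.0.0 - 70.165.255.255) -> port4
  70.165.48.0/20 (70.165.48.0 - 70.165.63.255) -> port13
More-specific entries that do NOT match:
  70.165.55.140/30 (70.165.55.140 - 70.165.55.143) does not contain 70.165.55.133
  70.165.39.128/28 (70.165.39.128 - 70.165.39.143) does not contain 70.165.55.133
  70.165.55.0/27 (70.165.55.0 - 70.165.55.31) does not contain 70.165.55.133
  70.165.39.0/24 (70.165.39.0 - 70.165.39.255) does not contain 70.165.55.133
  70.165.54.0/24 (70.165.54.0 - 70.165.54.255) does not contain 70.165.55.133
  70.165.52.0/23 (70.165.52.0 - 70.165.53.255) does not contain 70.165.55.133
  70.165.48.0/22 (70.165.48.0 - 70.165.51.255) does not contain 70.165.55.133
Longest matching prefix is /20 -> interface port13.

port13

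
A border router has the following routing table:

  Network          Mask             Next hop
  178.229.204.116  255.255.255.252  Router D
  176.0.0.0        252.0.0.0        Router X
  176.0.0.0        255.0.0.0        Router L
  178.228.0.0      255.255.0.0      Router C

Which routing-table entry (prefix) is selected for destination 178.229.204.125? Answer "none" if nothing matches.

176.0.0.0/6

Entries matching 178.229.204.125:
  176.0.0.0/6 (176.0.0.0 - 179.255.255.255)
Most specific is 176.0.0.0/6.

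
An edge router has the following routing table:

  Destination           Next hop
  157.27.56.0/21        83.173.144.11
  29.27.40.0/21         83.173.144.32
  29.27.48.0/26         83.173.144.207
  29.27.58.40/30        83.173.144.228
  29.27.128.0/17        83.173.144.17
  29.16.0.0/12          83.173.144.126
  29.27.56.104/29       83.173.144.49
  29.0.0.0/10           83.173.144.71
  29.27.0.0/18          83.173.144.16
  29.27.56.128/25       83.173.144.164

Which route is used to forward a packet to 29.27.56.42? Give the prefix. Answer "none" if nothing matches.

29.27.0.0/18

Entries matching 29.27.56.42:
  29.0.0.0/10 (29.0.0.0 - 29.63.255.255)
  29.16.0.0/12 (29.16.0.0 - 29.31.255.255)
  29.27.0.0/18 (29.27.0.0 - 29.27.63.255)
Most specific is 29.27.0.0/18.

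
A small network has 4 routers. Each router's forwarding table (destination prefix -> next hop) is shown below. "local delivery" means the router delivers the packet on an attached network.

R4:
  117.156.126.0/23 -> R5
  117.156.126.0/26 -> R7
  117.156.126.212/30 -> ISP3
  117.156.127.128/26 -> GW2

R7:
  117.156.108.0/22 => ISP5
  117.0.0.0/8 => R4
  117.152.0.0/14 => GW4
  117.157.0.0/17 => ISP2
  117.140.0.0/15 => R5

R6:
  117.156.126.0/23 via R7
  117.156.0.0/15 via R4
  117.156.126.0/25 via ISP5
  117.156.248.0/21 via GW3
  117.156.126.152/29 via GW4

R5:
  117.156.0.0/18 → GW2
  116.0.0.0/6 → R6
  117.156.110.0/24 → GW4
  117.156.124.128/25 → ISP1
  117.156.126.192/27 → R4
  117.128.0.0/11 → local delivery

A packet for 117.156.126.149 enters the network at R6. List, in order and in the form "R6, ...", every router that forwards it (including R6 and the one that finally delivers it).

R6, R7, R4, R5

At R6: longest match for 117.156.126.149 is 117.156.126.0/23 -> R7
At R7: longest match for 117.156.126.149 is 117.0.0.0/8 -> R4
At R4: longest match for 117.156.126.149 is 117.156.126.0/23 -> R5
At R5: longest match for 117.156.126.149 is 117.128.0.0/11 -> local delivery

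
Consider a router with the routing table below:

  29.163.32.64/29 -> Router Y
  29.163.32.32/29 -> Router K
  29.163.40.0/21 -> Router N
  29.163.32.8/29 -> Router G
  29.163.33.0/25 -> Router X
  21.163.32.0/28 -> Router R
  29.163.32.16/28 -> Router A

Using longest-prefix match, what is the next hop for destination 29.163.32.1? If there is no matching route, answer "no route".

no route

No entry's prefix contains 29.163.32.1; there is no default route.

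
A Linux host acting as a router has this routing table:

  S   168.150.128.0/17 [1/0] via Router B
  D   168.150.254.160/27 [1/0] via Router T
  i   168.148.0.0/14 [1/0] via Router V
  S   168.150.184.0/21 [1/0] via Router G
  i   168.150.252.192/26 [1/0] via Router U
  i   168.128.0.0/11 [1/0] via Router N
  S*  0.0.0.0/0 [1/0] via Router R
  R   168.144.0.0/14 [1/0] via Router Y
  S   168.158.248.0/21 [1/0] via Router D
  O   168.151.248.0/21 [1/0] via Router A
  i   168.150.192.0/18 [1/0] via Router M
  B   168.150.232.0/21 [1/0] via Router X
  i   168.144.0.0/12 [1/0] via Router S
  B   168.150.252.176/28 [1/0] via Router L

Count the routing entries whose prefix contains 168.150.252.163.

6

Prefixes containing 168.150.252.163:
  0.0.0.0/0 (default, matches everything)
  168.128.0.0/11 (168.128.0.0 - 168.159.255.255)
  168.144.0.0/12 (168.144.0.0 - 168.159.255.255)
  168.148.0.0/14 (168.148.0.0 - 168.151.255.255)
  168.150.128.0/17 (168.150.128.0 - 168.150.255.255)
  168.150.192.0/18 (168.150.192.0 - 168.150.255.255)
Total matching entries: 6.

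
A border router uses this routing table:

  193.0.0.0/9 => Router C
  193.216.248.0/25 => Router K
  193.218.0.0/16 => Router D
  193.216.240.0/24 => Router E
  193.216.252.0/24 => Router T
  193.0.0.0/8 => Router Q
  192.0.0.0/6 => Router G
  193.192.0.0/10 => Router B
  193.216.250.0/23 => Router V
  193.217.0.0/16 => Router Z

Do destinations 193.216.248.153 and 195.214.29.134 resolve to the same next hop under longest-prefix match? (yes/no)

193.216.248.153: longest match 193.192.0.0/10 -> Router B
195.214.29.134: longest match 192.0.0.0/6 -> Router G

no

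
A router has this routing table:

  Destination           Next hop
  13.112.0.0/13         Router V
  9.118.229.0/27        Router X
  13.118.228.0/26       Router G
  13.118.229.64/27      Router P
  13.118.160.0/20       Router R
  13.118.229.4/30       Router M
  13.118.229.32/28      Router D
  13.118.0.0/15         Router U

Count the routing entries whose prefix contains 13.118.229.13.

2

Prefixes containing 13.118.229.13:
  13.112.0.0/13 (13.112.0.0 - 13.119.255.255)
  13.118.0.0/15 (13.118.0.0 - 13.119.255.255)
Total matching entries: 2.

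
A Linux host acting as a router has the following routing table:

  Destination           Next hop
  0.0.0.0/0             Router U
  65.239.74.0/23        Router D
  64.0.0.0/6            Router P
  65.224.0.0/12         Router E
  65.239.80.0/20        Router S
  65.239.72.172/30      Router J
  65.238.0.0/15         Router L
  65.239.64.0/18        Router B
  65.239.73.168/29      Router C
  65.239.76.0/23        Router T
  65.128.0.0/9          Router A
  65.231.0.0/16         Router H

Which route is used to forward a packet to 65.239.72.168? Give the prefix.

Entries matching 65.239.72.168:
  0.0.0.0/0 (default, matches everything)
  64.0.0.0/6 (64.0.0.0 - 67.255.255.255)
  65.128.0.0/9 (65.128.0.0 - 65.255.255.255)
  65.224.0.0/12 (65.224.0.0 - 65.239.255.255)
  65.238.0.0/15 (65.238.0.0 - 65.239.255.255)
  65.239.64.0/18 (65.239.64.0 - 65.239.127.255)
Most specific is 65.239.64.0/18.

65.239.64.0/18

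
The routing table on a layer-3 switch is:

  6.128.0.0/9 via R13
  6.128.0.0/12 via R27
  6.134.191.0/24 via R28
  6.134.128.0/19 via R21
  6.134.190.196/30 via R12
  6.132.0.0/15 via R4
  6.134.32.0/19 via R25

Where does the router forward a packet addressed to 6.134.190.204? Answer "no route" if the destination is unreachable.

Routes whose prefix contains 6.134.190.204:
  6.128.0.0/9 (6.128.0.0 - 6.255.255.255) -> R13
  6.128.0.0/12 (6.128.0.0 - 6.143.255.255) -> R27
More-specific entries that do NOT match:
  6.134.190.196/30 (6.134.190.196 - 6.134.190.199) does not contain 6.134.190.204
  6.134.191.0/24 (6.134.191.0 - 6.134.191.255) does not contain 6.134.190.204
  6.134.128.0/19 (6.134.128.0 - 6.134.159.255) does not contain 6.134.190.204
  6.134.32.0/19 (6.134.32.0 - 6.134.63.255) does not contain 6.134.190.204
  6.132.0.0/15 (6.132.0.0 - 6.133.255.255) does not contain 6.134.190.204
Longest matching prefix is /12 -> next hop R27.

R27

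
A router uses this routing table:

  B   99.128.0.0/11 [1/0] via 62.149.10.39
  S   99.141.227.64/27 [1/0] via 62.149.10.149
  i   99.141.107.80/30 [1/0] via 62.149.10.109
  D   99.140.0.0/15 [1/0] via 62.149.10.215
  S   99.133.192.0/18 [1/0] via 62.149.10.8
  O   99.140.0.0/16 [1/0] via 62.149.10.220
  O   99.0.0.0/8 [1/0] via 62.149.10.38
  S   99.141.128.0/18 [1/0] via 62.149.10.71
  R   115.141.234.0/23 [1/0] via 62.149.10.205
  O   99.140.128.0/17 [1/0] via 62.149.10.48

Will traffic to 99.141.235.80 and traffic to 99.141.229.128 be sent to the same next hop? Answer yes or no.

yes

99.141.235.80: longest match 99.140.0.0/15 -> 62.149.10.215
99.141.229.128: longest match 99.140.0.0/15 -> 62.149.10.215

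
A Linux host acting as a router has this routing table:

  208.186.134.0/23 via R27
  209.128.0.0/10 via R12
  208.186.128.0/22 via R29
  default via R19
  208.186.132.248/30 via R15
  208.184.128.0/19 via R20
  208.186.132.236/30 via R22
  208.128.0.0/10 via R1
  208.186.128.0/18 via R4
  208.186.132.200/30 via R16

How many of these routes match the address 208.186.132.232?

Prefixes containing 208.186.132.232:
  0.0.0.0/0 (default, matches everything)
  208.128.0.0/10 (208.128.0.0 - 208.191.255.255)
  208.186.128.0/18 (208.186.128.0 - 208.186.191.255)
Total matching entries: 3.

3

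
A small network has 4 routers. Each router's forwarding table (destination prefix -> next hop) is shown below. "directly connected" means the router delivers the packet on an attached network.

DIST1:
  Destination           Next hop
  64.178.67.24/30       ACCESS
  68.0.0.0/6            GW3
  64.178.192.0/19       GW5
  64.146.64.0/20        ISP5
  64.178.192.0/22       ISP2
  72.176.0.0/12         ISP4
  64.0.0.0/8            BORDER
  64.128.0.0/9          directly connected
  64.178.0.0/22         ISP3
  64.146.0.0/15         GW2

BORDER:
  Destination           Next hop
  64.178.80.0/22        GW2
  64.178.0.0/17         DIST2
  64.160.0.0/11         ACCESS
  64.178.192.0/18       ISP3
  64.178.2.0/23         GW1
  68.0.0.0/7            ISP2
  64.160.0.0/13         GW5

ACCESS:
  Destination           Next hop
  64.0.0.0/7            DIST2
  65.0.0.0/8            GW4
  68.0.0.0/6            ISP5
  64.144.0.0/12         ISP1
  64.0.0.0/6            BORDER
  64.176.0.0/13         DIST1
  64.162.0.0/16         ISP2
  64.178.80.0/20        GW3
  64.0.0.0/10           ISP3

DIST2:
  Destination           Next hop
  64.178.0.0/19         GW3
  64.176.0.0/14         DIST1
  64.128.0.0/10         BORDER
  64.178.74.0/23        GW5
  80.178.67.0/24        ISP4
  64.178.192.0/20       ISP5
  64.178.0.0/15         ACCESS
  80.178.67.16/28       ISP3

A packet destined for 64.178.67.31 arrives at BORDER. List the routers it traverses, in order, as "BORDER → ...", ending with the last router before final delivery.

BORDER → DIST2 → ACCESS → DIST1

At BORDER: longest match for 64.178.67.31 is 64.178.0.0/17 -> DIST2
At DIST2: longest match for 64.178.67.31 is 64.178.0.0/15 -> ACCESS
At ACCESS: longest match for 64.178.67.31 is 64.176.0.0/13 -> DIST1
At DIST1: longest match for 64.178.67.31 is 64.128.0.0/9 -> directly connected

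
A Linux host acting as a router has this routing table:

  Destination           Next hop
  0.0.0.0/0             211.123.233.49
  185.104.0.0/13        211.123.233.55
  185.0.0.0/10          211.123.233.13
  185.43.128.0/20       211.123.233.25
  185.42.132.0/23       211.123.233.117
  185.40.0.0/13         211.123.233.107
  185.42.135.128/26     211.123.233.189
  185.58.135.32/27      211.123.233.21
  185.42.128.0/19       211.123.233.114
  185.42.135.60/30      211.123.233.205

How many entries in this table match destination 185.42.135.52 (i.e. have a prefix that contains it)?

4

Prefixes containing 185.42.135.52:
  0.0.0.0/0 (default, matches everything)
  185.0.0.0/10 (185.0.0.0 - 185.63.255.255)
  185.40.0.0/13 (185.40.0.0 - 185.47.255.255)
  185.42.128.0/19 (185.42.128.0 - 185.42.159.255)
Total matching entries: 4.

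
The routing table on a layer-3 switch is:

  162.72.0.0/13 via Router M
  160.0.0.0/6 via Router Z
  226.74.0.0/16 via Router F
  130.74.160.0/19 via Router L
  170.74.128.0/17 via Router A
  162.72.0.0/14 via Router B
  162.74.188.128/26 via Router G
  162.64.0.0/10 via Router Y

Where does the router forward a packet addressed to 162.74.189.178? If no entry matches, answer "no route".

Routes whose prefix contains 162.74.189.178:
  160.0.0.0/6 (160.0.0.0 - 163.255.255.255) -> Router Z
  162.64.0.0/10 (162.64.0.0 - 162.127.255.255) -> Router Y
  162.72.0.0/13 (162.72.0.0 - 162.79.255.255) -> Router M
  162.72.0.0/14 (162.72.0.0 - 162.75.255.255) -> Router B
More-specific entries that do NOT match:
  162.74.188.128/26 (162.74.188.128 - 162.74.188.191) does not contain 162.74.189.178
  130.74.160.0/19 (130.74.160.0 - 130.74.191.255) does not contain 162.74.189.178
  170.74.128.0/17 (170.74.128.0 - 170.74.255.255) does not contain 162.74.189.178
  226.74.0.0/16 (226.74.0.0 - 226.74.255.255) does not contain 162.74.189.178
Longest matching prefix is /14 -> next hop Router B.

Router B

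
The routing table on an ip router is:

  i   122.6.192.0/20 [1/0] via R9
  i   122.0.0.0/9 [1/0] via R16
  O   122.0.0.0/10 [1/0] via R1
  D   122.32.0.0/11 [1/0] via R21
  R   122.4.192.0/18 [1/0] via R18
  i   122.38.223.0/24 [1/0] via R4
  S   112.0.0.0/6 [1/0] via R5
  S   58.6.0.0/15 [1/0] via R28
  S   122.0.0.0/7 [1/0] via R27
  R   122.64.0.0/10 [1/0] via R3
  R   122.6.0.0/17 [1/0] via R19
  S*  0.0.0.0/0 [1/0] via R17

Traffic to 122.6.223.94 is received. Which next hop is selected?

R1

Routes whose prefix contains 122.6.223.94:
  0.0.0.0/0 (default, matches everything) -> R17
  122.0.0.0/7 (122.0.0.0 - 123.255.255.255) -> R27
  122.0.0.0/9 (122.0.0.0 - 122.127.255.255) -> R16
  122.0.0.0/10 (122.0.0.0 - 122.63.255.255) -> R1
More-specific entries that do NOT match:
  122.38.223.0/24 (122.38.223.0 - 122.38.223.255) does not contain 122.6.223.94
  122.6.192.0/20 (122.6.192.0 - 122.6.207.255) does not contain 122.6.223.94
  122.4.192.0/18 (122.4.192.0 - 122.4.255.255) does not contain 122.6.223.94
  122.6.0.0/17 (122.6.0.0 - 122.6.127.255) does not contain 122.6.223.94
  58.6.0.0/15 (58.6.0.0 - 58.7.255.255) does not contain 122.6.223.94
  122.32.0.0/11 (122.32.0.0 - 122.63.255.255) does not contain 122.6.223.94
Longest matching prefix is /10 -> next hop R1.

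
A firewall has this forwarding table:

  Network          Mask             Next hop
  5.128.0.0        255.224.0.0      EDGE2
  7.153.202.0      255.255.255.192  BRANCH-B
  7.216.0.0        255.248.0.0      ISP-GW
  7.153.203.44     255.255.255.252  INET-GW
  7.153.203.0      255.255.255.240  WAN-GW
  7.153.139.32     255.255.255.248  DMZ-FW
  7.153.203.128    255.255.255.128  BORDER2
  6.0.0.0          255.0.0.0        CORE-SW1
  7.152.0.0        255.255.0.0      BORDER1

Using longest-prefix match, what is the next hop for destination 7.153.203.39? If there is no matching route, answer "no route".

No entry's prefix contains 7.153.203.39; there is no default route.

no route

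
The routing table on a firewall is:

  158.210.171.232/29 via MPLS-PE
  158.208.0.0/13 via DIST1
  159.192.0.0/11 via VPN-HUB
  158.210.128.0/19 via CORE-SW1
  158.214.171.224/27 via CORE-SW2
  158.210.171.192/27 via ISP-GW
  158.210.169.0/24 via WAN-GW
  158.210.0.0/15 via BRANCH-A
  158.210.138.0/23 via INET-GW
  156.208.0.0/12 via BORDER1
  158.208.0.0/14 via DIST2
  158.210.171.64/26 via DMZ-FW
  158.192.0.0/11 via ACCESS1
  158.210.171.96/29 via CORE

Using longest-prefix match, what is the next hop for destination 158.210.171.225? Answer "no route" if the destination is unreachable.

Routes whose prefix contains 158.210.171.225:
  158.192.0.0/11 (158.192.0.0 - 158.223.255.255) -> ACCESS1
  158.208.0.0/13 (158.208.0.0 - 158.215.255.255) -> DIST1
  158.208.0.0/14 (158.208.0.0 - 158.211.255.255) -> DIST2
  158.210.0.0/15 (158.210.0.0 - 158.211.255.255) -> BRANCH-A
More-specific entries that do NOT match:
  158.210.171.232/29 (158.210.171.232 - 158.210.171.239) does not contain 158.210.171.225
  158.210.171.96/29 (158.210.171.96 - 158.210.171.103) does not contain 158.210.171.225
  158.214.171.224/27 (158.214.171.224 - 158.214.171.255) does not contain 158.210.171.225
  158.210.171.192/27 (158.210.171.192 - 158.210.171.223) does not contain 158.210.171.225
  158.210.171.64/26 (158.210.171.64 - 158.210.171.127) does not contain 158.210.171.225
  158.210.169.0/24 (158.210.169.0 - 158.210.169.255) does not contain 158.210.171.225
  158.210.138.0/23 (158.210.138.0 - 158.210.139.255) does not contain 158.210.171.225
  158.210.128.0/19 (158.210.128.0 - 158.210.159.255) does not contain 158.210.171.225
Longest matching prefix is /15 -> next hop BRANCH-A.

BRANCH-A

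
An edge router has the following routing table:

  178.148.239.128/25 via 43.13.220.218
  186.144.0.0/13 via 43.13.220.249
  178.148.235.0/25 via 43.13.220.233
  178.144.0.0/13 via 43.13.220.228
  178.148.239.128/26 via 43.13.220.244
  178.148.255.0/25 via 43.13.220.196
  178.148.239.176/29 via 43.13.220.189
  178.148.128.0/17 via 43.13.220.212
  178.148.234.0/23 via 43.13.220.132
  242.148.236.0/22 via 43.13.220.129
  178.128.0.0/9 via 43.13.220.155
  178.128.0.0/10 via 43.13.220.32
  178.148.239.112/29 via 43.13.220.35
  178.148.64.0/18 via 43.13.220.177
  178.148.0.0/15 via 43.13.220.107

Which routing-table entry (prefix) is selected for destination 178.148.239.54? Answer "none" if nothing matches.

Entries matching 178.148.239.54:
  178.128.0.0/9 (178.128.0.0 - 178.255.255.255)
  178.128.0.0/10 (178.128.0.0 - 178.191.255.255)
  178.144.0.0/13 (178.144.0.0 - 178.151.255.255)
  178.148.0.0/15 (178.148.0.0 - 178.149.255.255)
  178.148.128.0/17 (178.148.128.0 - 178.148.255.255)
Most specific is 178.148.128.0/17.

178.148.128.0/17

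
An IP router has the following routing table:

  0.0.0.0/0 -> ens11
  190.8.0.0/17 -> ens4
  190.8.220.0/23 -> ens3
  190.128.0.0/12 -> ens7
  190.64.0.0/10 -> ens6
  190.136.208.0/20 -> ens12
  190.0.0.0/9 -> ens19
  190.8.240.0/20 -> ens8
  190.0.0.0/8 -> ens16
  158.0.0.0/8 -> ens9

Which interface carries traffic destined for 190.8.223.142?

ens19

Routes whose prefix contains 190.8.223.142:
  0.0.0.0/0 (default, matches everything) -> ens11
  190.0.0.0/8 (190.0.0.0 - 190.255.255.255) -> ens16
  190.0.0.0/9 (190.0.0.0 - 190.127.255.255) -> ens19
More-specific entries that do NOT match:
  190.8.220.0/23 (190.8.220.0 - 190.8.221.255) does not contain 190.8.223.142
  190.136.208.0/20 (190.136.208.0 - 190.136.223.255) does not contain 190.8.223.142
  190.8.240.0/20 (190.8.240.0 - 190.8.255.255) does not contain 190.8.223.142
  190.8.0.0/17 (190.8.0.0 - 190.8.127.255) does not contain 190.8.223.142
  190.128.0.0/12 (190.128.0.0 - 190.143.255.255) does not contain 190.8.223.142
  190.64.0.0/10 (190.64.0.0 - 190.127.255.255) does not contain 190.8.223.142
Longest matching prefix is /9 -> interface ens19.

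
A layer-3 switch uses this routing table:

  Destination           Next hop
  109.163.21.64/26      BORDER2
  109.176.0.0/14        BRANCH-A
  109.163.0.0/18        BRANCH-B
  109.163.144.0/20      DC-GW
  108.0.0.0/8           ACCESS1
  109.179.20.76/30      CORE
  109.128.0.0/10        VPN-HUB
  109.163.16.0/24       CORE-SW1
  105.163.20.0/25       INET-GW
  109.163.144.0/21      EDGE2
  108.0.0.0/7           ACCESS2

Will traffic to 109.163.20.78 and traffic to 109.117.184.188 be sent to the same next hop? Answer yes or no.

109.163.20.78: longest match 109.163.0.0/18 -> BRANCH-B
109.117.184.188: longest match 108.0.0.0/7 -> ACCESS2

no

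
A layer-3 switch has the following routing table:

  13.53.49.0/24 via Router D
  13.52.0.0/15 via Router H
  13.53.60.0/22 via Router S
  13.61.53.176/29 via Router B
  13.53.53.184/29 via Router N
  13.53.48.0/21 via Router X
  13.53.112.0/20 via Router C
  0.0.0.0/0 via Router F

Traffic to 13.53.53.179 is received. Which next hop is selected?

Router X

Routes whose prefix contains 13.53.53.179:
  0.0.0.0/0 (default, matches everything) -> Router F
  13.52.0.0/15 (13.52.0.0 - 13.53.255.255) -> Router H
  13.53.48.0/21 (13.53.48.0 - 13.53.55.255) -> Router X
More-specific entries that do NOT match:
  13.61.53.176/29 (13.61.53.176 - 13.61.53.183) does not contain 13.53.53.179
  13.53.53.184/29 (13.53.53.184 - 13.53.53.191) does not contain 13.53.53.179
  13.53.49.0/24 (13.53.49.0 - 13.53.49.255) does not contain 13.53.53.179
  13.53.60.0/22 (13.53.60.0 - 13.53.63.255) does not contain 13.53.53.179
Longest matching prefix is /21 -> next hop Router X.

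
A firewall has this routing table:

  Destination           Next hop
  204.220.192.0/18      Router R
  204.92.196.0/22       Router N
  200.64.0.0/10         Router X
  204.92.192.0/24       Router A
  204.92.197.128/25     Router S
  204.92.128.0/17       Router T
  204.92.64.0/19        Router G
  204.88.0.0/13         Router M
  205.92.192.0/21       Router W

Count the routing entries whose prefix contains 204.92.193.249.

2

Prefixes containing 204.92.193.249:
  204.88.0.0/13 (204.88.0.0 - 204.95.255.255)
  204.92.128.0/17 (204.92.128.0 - 204.92.255.255)
Total matching entries: 2.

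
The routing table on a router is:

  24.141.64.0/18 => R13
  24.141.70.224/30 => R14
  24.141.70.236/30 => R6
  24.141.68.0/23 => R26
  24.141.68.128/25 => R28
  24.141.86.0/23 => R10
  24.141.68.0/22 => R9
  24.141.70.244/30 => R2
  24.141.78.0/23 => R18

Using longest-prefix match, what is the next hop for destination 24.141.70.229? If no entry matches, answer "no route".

R9

Routes whose prefix contains 24.141.70.229:
  24.141.64.0/18 (24.141.64.0 - 24.141.127.255) -> R13
  24.141.68.0/22 (24.141.68.0 - 24.141.71.255) -> R9
More-specific entries that do NOT match:
  24.141.70.224/30 (24.141.70.224 - 24.141.70.227) does not contain 24.141.70.229
  24.141.70.236/30 (24.141.70.236 - 24.141.70.239) does not contain 24.141.70.229
  24.141.70.244/30 (24.141.70.244 - 24.141.70.247) does not contain 24.141.70.229
  24.141.68.128/25 (24.141.68.128 - 24.141.68.255) does not contain 24.141.70.229
  24.141.68.0/23 (24.141.68.0 - 24.141.69.255) does not contain 24.141.70.229
  24.141.86.0/23 (24.141.86.0 - 24.141.87.255) does not contain 24.141.70.229
  24.141.78.0/23 (24.141.78.0 - 24.141.79.255) does not contain 24.141.70.229
Longest matching prefix is /22 -> next hop R9.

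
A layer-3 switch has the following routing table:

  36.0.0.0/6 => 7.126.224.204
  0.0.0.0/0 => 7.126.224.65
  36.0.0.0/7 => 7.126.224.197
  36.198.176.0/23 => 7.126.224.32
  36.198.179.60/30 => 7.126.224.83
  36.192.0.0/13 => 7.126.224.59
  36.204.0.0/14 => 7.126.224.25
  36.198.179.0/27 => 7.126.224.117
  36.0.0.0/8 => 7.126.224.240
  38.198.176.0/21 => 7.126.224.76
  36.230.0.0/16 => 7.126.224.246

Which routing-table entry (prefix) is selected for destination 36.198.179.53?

Entries matching 36.198.179.53:
  0.0.0.0/0 (default, matches everything)
  36.0.0.0/6 (36.0.0.0 - 39.255.255.255)
  36.0.0.0/7 (36.0.0.0 - 37.255.255.255)
  36.0.0.0/8 (36.0.0.0 - 36.255.255.255)
  36.192.0.0/13 (36.192.0.0 - 36.199.255.255)
Most specific is 36.192.0.0/13.

36.192.0.0/13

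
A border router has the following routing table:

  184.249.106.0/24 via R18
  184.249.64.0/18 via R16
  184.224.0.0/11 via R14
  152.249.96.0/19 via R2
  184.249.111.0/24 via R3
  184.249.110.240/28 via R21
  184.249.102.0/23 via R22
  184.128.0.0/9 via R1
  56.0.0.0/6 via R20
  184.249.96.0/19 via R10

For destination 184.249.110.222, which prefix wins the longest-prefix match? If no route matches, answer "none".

184.249.96.0/19

Entries matching 184.249.110.222:
  184.128.0.0/9 (184.128.0.0 - 184.255.255.255)
  184.224.0.0/11 (184.224.0.0 - 184.255.255.255)
  184.249.64.0/18 (184.249.64.0 - 184.249.127.255)
  184.249.96.0/19 (184.249.96.0 - 184.249.127.255)
Most specific is 184.249.96.0/19.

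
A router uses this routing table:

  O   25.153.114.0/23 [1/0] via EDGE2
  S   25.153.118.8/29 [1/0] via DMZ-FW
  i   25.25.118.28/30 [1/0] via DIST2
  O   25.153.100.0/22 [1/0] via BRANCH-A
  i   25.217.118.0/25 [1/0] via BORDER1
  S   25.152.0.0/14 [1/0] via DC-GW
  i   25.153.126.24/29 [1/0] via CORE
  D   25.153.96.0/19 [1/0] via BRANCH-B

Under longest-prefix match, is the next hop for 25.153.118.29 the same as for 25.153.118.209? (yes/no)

yes

25.153.118.29: longest match 25.153.96.0/19 -> BRANCH-B
25.153.118.209: longest match 25.153.96.0/19 -> BRANCH-B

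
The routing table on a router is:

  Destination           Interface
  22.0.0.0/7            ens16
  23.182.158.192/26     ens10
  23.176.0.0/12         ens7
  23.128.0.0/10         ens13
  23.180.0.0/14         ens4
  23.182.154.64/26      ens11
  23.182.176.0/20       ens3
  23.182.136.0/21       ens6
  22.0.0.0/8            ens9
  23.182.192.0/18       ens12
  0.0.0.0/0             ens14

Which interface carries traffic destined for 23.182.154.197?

ens4

Routes whose prefix contains 23.182.154.197:
  0.0.0.0/0 (default, matches everything) -> ens14
  22.0.0.0/7 (22.0.0.0 - 23.255.255.255) -> ens16
  23.128.0.0/10 (23.128.0.0 - 23.191.255.255) -> ens13
  23.176.0.0/12 (23.176.0.0 - 23.191.255.255) -> ens7
  23.180.0.0/14 (23.180.0.0 - 23.183.255.255) -> ens4
More-specific entries that do NOT match:
  23.182.158.192/26 (23.182.158.192 - 23.182.158.255) does not contain 23.182.154.197
  23.182.154.64/26 (23.182.154.64 - 23.182.154.127) does not contain 23.182.154.197
  23.182.136.0/21 (23.182.136.0 - 23.182.143.255) does not contain 23.182.154.197
  23.182.176.0/20 (23.182.176.0 - 23.182.191.255) does not contain 23.182.154.197
  23.182.192.0/18 (23.182.192.0 - 23.182.255.255) does not contain 23.182.154.197
Longest matching prefix is /14 -> interface ens4.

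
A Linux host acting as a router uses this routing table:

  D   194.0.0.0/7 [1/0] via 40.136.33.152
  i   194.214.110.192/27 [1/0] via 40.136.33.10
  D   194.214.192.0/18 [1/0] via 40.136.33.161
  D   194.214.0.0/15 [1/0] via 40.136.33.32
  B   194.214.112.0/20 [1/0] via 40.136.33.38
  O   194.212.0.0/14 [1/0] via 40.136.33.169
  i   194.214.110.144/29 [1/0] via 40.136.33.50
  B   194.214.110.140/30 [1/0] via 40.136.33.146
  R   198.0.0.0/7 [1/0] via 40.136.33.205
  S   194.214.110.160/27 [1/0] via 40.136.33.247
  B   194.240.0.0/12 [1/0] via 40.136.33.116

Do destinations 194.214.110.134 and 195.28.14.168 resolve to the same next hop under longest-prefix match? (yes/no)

no

194.214.110.134: longest match 194.214.0.0/15 -> 40.136.33.32
195.28.14.168: longest match 194.0.0.0/7 -> 40.136.33.152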